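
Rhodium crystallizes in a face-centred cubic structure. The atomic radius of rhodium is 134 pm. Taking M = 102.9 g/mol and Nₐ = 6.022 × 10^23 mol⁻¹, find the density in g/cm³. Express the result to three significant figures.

In an FCC lattice, atoms touch along the face diagonal, so √2·a = 4r, giving a = 379.0 pm = 3.790 × 10^-8 cm.
With Z = 4, ρ = Z·M/(N_A·a³) = 4 × 102.9 / (6.022 × 10²³ × 5.444 × 10^-23) = 12.55 g/cm³.

12.6 g/cm³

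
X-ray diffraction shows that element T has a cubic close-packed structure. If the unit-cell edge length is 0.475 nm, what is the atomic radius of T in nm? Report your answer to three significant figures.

In an FCC lattice, atoms touch along the face diagonal, so √2·a = 4r.
r = √2·a/4 = 1.4142 × 0.475 / 4 = 0.168 nm.

0.168 nm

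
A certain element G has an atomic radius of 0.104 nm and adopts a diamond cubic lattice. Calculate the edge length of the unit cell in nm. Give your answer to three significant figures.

In a diamond cubic lattice, nearest neighbors lie along the body diagonal with √3·a = 8r.
a = 8r/√3 = 8 × 0.104 / 1.7321 = 0.480 nm.

0.480 nm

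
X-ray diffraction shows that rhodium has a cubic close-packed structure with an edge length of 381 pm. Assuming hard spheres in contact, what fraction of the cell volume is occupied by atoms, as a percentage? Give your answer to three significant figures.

In an FCC lattice atoms touch along the face diagonal, so √2·a = 4r, so r = 0.3536a = 134.7 pm.
Packing fraction = Z·(4/3)πr³ / a³ = 4 × (4/3)π × (134.7)³ / (381)³ = 0.7405 = 74.0%.

74.0%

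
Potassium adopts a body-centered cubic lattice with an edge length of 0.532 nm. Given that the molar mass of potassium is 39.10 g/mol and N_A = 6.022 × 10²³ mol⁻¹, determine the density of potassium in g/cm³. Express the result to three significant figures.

A BCC unit cell contains Z = 2 atoms.
Cell volume: a³ = (0.532 nm)³ = (5.320 × 10^-8 cm)³ = 1.506 × 10^-22 cm³.
ρ = Z·M/(N_A·a³) = 2 × 39.10 / (6.022 × 10²³ × 1.506 × 10^-22) = 0.8624 g/cm³.

0.862 g/cm³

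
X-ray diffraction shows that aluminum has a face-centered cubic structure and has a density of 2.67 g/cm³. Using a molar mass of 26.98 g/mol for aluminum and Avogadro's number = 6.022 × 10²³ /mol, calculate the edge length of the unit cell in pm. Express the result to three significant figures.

406 pm

With Z = 4 atoms per FCC cell, a³ = Z·M/(N_A·ρ) = 4 × 26.98 / (6.022 × 10²³ × 2.670 g/cm³) = 6.712 × 10^-23 cm³.
a = (6.712 × 10^-23)^(1/3) = 4.064 × 10^-8 cm = 406 pm.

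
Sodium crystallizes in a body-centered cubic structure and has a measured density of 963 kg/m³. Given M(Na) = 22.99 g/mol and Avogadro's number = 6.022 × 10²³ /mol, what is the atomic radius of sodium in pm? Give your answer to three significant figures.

For a BCC cell (Z = 2), a³ = Z·M/(N_A·ρ) = 2 × 22.99 / (6.022 × 10²³ × 0.9630) = 7.929 × 10^-23 cm³, so a = 4.296 × 10^-8 cm = 429.6 pm.
Atoms touch along the body diagonal, so √3·a = 4r, so r = 0.4330 × a = 186 pm.

186 pm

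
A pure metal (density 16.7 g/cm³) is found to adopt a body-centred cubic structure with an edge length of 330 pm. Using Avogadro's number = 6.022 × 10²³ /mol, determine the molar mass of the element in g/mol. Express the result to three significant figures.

A BCC cell has Z = 2 atoms; a = 3.300 × 10^-8 cm.
M = ρ·N_A·a³/Z = 16.7 × 6.022 × 10²³ × 3.594 × 10^-23 / 2 = 181 g/mol.

181 g/mol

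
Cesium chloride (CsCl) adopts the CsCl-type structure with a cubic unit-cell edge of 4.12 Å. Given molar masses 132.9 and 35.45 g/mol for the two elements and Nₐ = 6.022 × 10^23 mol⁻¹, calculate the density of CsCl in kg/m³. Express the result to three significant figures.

4000 kg/m³

The CsCl-type structure contains Z = 1 formula unit per cell; M(CsCl) = 132.9 + 35.45 = 168.35 g/mol.
a³ = (4.120 × 10^-8 cm)³ = 6.993 × 10^-23 cm³.
ρ = 1 × 168.35 / (6.022 × 10²³ × 6.993 × 10^-23) = 3.997 g/cm³ = 4000 kg/m³.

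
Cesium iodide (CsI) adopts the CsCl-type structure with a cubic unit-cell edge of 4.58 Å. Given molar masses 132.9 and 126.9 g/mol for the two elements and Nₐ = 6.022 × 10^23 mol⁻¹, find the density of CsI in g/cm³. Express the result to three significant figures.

The CsCl-type structure contains Z = 1 formula unit per cell; M(CsI) = 132.9 + 126.9 = 259.8 g/mol.
a³ = (4.580 × 10^-8 cm)³ = 9.607 × 10^-23 cm³.
ρ = 1 × 259.8 / (6.022 × 10²³ × 9.607 × 10^-23) = 4.491 g/cm³.

4.49 g/cm³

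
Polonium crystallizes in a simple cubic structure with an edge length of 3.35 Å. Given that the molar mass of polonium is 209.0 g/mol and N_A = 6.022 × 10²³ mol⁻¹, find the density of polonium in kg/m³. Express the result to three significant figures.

9230 kg/m³

A simple cubic unit cell contains Z = 1 atom.
Cell volume: a³ = (3.35 Å)³ = (3.350 × 10^-8 cm)³ = 3.760 × 10^-23 cm³.
ρ = Z·M/(N_A·a³) = 1 × 209.0 / (6.022 × 10²³ × 3.760 × 10^-23) = 9.231 g/cm³ = 9230 kg/m³.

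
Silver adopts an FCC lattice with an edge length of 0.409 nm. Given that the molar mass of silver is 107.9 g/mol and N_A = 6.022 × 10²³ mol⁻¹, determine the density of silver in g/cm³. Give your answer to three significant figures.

An FCC unit cell contains Z = 4 atoms.
Cell volume: a³ = (0.409 nm)³ = (4.090 × 10^-8 cm)³ = 6.842 × 10^-23 cm³.
ρ = Z·M/(N_A·a³) = 4 × 107.9 / (6.022 × 10²³ × 6.842 × 10^-23) = 10.48 g/cm³.

10.5 g/cm³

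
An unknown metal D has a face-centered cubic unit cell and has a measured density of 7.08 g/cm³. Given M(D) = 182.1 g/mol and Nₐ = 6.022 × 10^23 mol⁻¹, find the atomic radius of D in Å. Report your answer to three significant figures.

For an FCC cell (Z = 4), a³ = Z·M/(N_A·ρ) = 4 × 182.1 / (6.022 × 10²³ × 7.080) = 1.708 × 10^-22 cm³, so a = 5.549 × 10^-8 cm = 5.549 Å.
Atoms touch along the face diagonal, so √2·a = 4r, so r = 0.3536 × a = 1.96 Å.

1.96 Å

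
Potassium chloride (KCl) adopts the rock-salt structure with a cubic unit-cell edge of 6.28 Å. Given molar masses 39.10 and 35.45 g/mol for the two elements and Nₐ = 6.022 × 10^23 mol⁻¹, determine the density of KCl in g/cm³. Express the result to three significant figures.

2.00 g/cm³

The rock-salt structure contains Z = 4 formula units per cell; M(KCl) = 39.10 + 35.45 = 74.55 g/mol.
a³ = (6.280 × 10^-8 cm)³ = 2.477 × 10^-22 cm³.
ρ = 4 × 74.55 / (6.022 × 10²³ × 2.477 × 10^-22) = 1.999 g/cm³.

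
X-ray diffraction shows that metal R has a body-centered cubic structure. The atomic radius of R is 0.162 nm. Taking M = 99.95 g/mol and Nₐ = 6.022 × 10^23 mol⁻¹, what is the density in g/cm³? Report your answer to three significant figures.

6.34 g/cm³

In a BCC lattice, atoms touch along the body diagonal, so √3·a = 4r, giving a = 0.3741 nm = 3.741 × 10^-8 cm.
With Z = 2, ρ = Z·M/(N_A·a³) = 2 × 99.95 / (6.022 × 10²³ × 5.237 × 10^-23) = 6.339 g/cm³.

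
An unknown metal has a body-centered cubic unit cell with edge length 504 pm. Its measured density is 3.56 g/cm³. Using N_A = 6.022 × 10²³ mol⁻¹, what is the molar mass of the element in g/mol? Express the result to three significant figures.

A BCC cell has Z = 2 atoms; a = 5.040 × 10^-8 cm.
M = ρ·N_A·a³/Z = 3.56 × 6.022 × 10²³ × 1.280 × 10^-22 / 2 = 137 g/mol.

137 g/mol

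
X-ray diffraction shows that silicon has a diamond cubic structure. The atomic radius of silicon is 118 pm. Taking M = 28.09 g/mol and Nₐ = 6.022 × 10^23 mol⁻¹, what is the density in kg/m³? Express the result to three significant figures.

In a diamond cubic lattice, nearest neighbors lie along the body diagonal with √3·a = 8r, giving a = 545.0 pm = 5.450 × 10^-8 cm.
With Z = 8, ρ = Z·M/(N_A·a³) = 8 × 28.09 / (6.022 × 10²³ × 1.619 × 10^-22) = 2.305 g/cm³ = 2300 kg/m³.

2300 kg/m³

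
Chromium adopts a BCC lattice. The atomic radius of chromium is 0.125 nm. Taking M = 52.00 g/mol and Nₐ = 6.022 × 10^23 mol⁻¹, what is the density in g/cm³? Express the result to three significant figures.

7.18 g/cm³

In a BCC lattice, atoms touch along the body diagonal, so √3·a = 4r, giving a = 0.2887 nm = 2.887 × 10^-8 cm.
With Z = 2, ρ = Z·M/(N_A·a³) = 2 × 52.00 / (6.022 × 10²³ × 2.406 × 10^-23) = 7.179 g/cm³.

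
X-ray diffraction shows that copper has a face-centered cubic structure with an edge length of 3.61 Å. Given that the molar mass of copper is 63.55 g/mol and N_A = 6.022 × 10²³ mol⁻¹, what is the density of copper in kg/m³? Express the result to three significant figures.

An FCC unit cell contains Z = 4 atoms.
Cell volume: a³ = (3.61 Å)³ = (3.610 × 10^-8 cm)³ = 4.705 × 10^-23 cm³.
ρ = Z·M/(N_A·a³) = 4 × 63.55 / (6.022 × 10²³ × 4.705 × 10^-23) = 8.972 g/cm³ = 8970 kg/m³.

8970 kg/m³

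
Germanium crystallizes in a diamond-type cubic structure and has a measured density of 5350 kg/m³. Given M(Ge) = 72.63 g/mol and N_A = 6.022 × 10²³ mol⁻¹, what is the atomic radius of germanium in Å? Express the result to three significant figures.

1.22 Å

For a diamond cubic cell (Z = 8), a³ = Z·M/(N_A·ρ) = 8 × 72.63 / (6.022 × 10²³ × 5.350) = 1.803 × 10^-22 cm³, so a = 5.650 × 10^-8 cm = 5.650 Å.
Nearest neighbors lie along the body diagonal with √3·a = 8r, so r = 0.2165 × a = 1.22 Å.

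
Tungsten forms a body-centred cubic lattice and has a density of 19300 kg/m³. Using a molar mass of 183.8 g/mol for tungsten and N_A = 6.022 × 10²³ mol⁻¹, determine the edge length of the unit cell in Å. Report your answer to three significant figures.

With Z = 2 atoms per BCC cell, a³ = Z·M/(N_A·ρ) = 2 × 183.8 / (6.022 × 10²³ × 19.30 g/cm³) = 3.163 × 10^-23 cm³.
a = (3.163 × 10^-23)^(1/3) = 3.162 × 10^-8 cm = 3.16 Å.

3.16 Å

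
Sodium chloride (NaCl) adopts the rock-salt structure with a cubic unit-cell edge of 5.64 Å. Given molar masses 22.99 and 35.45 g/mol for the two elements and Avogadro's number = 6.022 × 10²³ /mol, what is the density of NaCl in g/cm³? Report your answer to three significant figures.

2.16 g/cm³

The rock-salt structure contains Z = 4 formula units per cell; M(NaCl) = 22.99 + 35.45 = 58.44 g/mol.
a³ = (5.640 × 10^-8 cm)³ = 1.794 × 10^-22 cm³.
ρ = 4 × 58.44 / (6.022 × 10²³ × 1.794 × 10^-22) = 2.164 g/cm³.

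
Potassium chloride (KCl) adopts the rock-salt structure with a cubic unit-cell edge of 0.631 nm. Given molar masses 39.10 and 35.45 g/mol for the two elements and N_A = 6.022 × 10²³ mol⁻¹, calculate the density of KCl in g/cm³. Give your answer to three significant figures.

1.97 g/cm³

The rock-salt structure contains Z = 4 formula units per cell; M(KCl) = 39.10 + 35.45 = 74.55 g/mol.
a³ = (6.310 × 10^-8 cm)³ = 2.512 × 10^-22 cm³.
ρ = 4 × 74.55 / (6.022 × 10²³ × 2.512 × 10^-22) = 1.971 g/cm³.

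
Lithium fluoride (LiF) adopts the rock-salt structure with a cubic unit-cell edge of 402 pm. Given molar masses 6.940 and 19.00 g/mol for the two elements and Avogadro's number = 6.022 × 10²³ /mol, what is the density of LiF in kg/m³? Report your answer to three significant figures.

2650 kg/m³

The rock-salt structure contains Z = 4 formula units per cell; M(LiF) = 6.940 + 19.00 = 25.94 g/mol.
a³ = (4.020 × 10^-8 cm)³ = 6.496 × 10^-23 cm³.
ρ = 4 × 25.94 / (6.022 × 10²³ × 6.496 × 10^-23) = 2.652 g/cm³ = 2650 kg/m³.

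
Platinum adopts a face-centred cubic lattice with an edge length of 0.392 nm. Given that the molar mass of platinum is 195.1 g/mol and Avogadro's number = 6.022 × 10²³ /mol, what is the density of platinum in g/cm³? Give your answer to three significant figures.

21.5 g/cm³

An FCC unit cell contains Z = 4 atoms.
Cell volume: a³ = (0.392 nm)³ = (3.920 × 10^-8 cm)³ = 6.024 × 10^-23 cm³.
ρ = Z·M/(N_A·a³) = 4 × 195.1 / (6.022 × 10²³ × 6.024 × 10^-23) = 21.51 g/cm³.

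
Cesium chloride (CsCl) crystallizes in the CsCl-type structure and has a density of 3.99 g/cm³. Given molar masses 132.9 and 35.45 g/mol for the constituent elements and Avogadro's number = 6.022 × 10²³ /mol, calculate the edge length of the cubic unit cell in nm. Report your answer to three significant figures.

M(CsCl) = 168.35 g/mol; Z = 1 formula unit per cell.
a³ = Z·M/(N_A·ρ) = 1 × 168.35 / (6.022 × 10²³ × 3.99) = 7.006 × 10^-23 cm³, so a = 4.123 × 10^-8 cm = 0.412 nm.

0.412 nm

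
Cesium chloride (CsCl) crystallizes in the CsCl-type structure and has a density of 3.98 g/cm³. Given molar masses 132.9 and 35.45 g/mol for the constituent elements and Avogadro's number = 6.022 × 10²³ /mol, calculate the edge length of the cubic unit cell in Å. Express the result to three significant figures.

M(CsCl) = 168.35 g/mol; Z = 1 formula unit per cell.
a³ = Z·M/(N_A·ρ) = 1 × 168.35 / (6.022 × 10²³ × 3.98) = 7.024 × 10^-23 cm³, so a = 4.126 × 10^-8 cm = 4.13 Å.

4.13 Å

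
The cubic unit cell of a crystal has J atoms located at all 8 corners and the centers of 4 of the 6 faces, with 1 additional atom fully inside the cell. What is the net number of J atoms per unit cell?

4

Corner atoms are shared by 8 cells (1/8 each), face atoms by 2 (1/2 each), interior atoms are unshared.
Net atoms = 8 × 1/8 + 4 × 1/2 + 1 = 1 + 2 + 1 = 4.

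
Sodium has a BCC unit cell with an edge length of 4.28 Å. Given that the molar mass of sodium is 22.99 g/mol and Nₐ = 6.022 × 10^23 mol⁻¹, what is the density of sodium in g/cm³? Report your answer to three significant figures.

A BCC unit cell contains Z = 2 atoms.
Cell volume: a³ = (4.28 Å)³ = (4.280 × 10^-8 cm)³ = 7.840 × 10^-23 cm³.
ρ = Z·M/(N_A·a³) = 2 × 22.99 / (6.022 × 10²³ × 7.840 × 10^-23) = 0.9739 g/cm³.

0.974 g/cm³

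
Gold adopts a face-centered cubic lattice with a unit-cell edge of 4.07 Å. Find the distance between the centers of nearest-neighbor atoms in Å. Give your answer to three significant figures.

2.88 Å

In an FCC structure, atoms touch along the face diagonal, so √2·a = 4r; the nearest-neighbor distance equals 2r = 0.7071·a.
d = 0.7071 × 4.07 = 2.88 Å.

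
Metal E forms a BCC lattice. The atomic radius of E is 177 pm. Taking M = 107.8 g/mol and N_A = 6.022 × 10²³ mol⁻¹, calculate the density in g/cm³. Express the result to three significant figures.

In a BCC lattice, atoms touch along the body diagonal, so √3·a = 4r, giving a = 408.8 pm = 4.088 × 10^-8 cm.
With Z = 2, ρ = Z·M/(N_A·a³) = 2 × 107.8 / (6.022 × 10²³ × 6.830 × 10^-23) = 5.242 g/cm³.

5.24 g/cm³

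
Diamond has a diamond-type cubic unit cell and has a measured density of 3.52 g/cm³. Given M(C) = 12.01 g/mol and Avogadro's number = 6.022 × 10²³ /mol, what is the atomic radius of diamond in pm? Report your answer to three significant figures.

For a diamond cubic cell (Z = 8), a³ = Z·M/(N_A·ρ) = 8 × 12.01 / (6.022 × 10²³ × 3.520) = 4.533 × 10^-23 cm³, so a = 3.565 × 10^-8 cm = 356.5 pm.
Nearest neighbors lie along the body diagonal with √3·a = 8r, so r = 0.2165 × a = 77.2 pm.

77.2 pm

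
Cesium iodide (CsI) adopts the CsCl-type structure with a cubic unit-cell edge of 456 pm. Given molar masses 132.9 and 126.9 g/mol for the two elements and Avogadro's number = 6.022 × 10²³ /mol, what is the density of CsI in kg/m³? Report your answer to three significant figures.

The CsCl-type structure contains Z = 1 formula unit per cell; M(CsI) = 132.9 + 126.9 = 259.8 g/mol.
a³ = (4.560 × 10^-8 cm)³ = 9.482 × 10^-23 cm³.
ρ = 1 × 259.8 / (6.022 × 10²³ × 9.482 × 10^-23) = 4.550 g/cm³ = 4550 kg/m³.

4550 kg/m³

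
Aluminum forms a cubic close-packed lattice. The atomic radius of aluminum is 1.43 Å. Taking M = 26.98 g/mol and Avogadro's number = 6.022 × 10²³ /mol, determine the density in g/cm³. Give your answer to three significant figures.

2.71 g/cm³

In an FCC lattice, atoms touch along the face diagonal, so √2·a = 4r, giving a = 4.045 Å = 4.045 × 10^-8 cm.
With Z = 4, ρ = Z·M/(N_A·a³) = 4 × 26.98 / (6.022 × 10²³ × 6.617 × 10^-23) = 2.708 g/cm³.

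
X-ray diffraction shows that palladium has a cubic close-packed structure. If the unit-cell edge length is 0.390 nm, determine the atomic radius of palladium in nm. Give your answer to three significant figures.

0.138 nm

In an FCC lattice, atoms touch along the face diagonal, so √2·a = 4r.
r = √2·a/4 = 1.4142 × 0.390 / 4 = 0.138 nm.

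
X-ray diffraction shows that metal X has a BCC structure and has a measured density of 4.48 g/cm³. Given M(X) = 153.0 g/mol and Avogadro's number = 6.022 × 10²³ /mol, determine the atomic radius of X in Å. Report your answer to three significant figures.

For a BCC cell (Z = 2), a³ = Z·M/(N_A·ρ) = 2 × 153.0 / (6.022 × 10²³ × 4.480) = 1.134 × 10^-22 cm³, so a = 4.841 × 10^-8 cm = 4.841 Å.
Atoms touch along the body diagonal, so √3·a = 4r, so r = 0.4330 × a = 2.10 Å.

2.10 Å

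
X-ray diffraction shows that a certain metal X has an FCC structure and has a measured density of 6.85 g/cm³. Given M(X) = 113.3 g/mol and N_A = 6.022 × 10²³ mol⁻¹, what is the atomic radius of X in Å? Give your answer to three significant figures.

For an FCC cell (Z = 4), a³ = Z·M/(N_A·ρ) = 4 × 113.3 / (6.022 × 10²³ × 6.850) = 1.099 × 10^-22 cm³, so a = 4.789 × 10^-8 cm = 4.789 Å.
Atoms touch along the face diagonal, so √2·a = 4r, so r = 0.3536 × a = 1.69 Å.

1.69 Å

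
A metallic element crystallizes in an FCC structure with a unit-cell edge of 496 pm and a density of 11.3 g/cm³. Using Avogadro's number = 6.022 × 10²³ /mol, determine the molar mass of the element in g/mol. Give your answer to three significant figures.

An FCC cell has Z = 4 atoms; a = 4.960 × 10^-8 cm.
M = ρ·N_A·a³/Z = 11.3 × 6.022 × 10²³ × 1.220 × 10^-22 / 4 = 208 g/mol.

208 g/mol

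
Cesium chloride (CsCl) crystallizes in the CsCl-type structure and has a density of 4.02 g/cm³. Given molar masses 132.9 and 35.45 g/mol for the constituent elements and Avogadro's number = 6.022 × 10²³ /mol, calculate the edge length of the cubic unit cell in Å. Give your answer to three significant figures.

M(CsCl) = 168.35 g/mol; Z = 1 formula unit per cell.
a³ = Z·M/(N_A·ρ) = 1 × 168.35 / (6.022 × 10²³ × 4.02) = 6.954 × 10^-23 cm³, so a = 4.112 × 10^-8 cm = 4.11 Å.

4.11 Å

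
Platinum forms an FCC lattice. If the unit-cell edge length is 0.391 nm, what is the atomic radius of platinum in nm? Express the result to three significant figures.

0.138 nm

In an FCC lattice, atoms touch along the face diagonal, so √2·a = 4r.
r = √2·a/4 = 1.4142 × 0.391 / 4 = 0.138 nm.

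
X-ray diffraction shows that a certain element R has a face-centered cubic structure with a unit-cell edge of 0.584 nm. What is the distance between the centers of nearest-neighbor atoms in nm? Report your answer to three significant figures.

0.413 nm

In an FCC structure, atoms touch along the face diagonal, so √2·a = 4r; the nearest-neighbor distance equals 2r = 0.7071·a.
d = 0.7071 × 0.584 = 0.413 nm.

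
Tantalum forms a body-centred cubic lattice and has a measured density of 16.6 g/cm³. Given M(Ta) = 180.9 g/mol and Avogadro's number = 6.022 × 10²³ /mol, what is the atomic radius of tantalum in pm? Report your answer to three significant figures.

143 pm

For a BCC cell (Z = 2), a³ = Z·M/(N_A·ρ) = 2 × 180.9 / (6.022 × 10²³ × 16.60) = 3.619 × 10^-23 cm³, so a = 3.308 × 10^-8 cm = 330.8 pm.
Atoms touch along the body diagonal, so √3·a = 4r, so r = 0.4330 × a = 143 pm.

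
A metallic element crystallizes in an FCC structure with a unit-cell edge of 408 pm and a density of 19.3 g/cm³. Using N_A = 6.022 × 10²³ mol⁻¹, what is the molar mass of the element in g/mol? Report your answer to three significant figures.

197 g/mol

An FCC cell has Z = 4 atoms; a = 4.080 × 10^-8 cm.
M = ρ·N_A·a³/Z = 19.3 × 6.022 × 10²³ × 6.792 × 10^-23 / 4 = 197 g/mol.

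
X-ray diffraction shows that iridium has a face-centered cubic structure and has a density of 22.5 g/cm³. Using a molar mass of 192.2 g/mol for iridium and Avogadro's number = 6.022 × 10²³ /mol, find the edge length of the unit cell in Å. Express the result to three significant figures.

3.84 Å

With Z = 4 atoms per FCC cell, a³ = Z·M/(N_A·ρ) = 4 × 192.2 / (6.022 × 10²³ × 22.50 g/cm³) = 5.674 × 10^-23 cm³.
a = (5.674 × 10^-23)^(1/3) = 3.843 × 10^-8 cm = 3.84 Å.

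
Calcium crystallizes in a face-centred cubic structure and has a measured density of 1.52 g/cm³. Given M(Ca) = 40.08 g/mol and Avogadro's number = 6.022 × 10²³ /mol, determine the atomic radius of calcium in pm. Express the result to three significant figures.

198 pm

For an FCC cell (Z = 4), a³ = Z·M/(N_A·ρ) = 4 × 40.08 / (6.022 × 10²³ × 1.520) = 1.751 × 10^-22 cm³, so a = 5.595 × 10^-8 cm = 559.5 pm.
Atoms touch along the face diagonal, so √2·a = 4r, so r = 0.3536 × a = 198 pm.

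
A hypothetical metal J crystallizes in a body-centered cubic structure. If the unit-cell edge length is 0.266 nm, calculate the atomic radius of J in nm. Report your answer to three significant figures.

0.115 nm

In a BCC lattice, atoms touch along the body diagonal, so √3·a = 4r.
r = √3·a/4 = 1.7321 × 0.266 / 4 = 0.115 nm.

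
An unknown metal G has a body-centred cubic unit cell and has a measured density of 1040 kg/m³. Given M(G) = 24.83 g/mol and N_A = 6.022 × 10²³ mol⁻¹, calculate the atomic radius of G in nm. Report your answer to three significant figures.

For a BCC cell (Z = 2), a³ = Z·M/(N_A·ρ) = 2 × 24.83 / (6.022 × 10²³ × 1.040) = 7.929 × 10^-23 cm³, so a = 4.296 × 10^-8 cm = 0.4296 nm.
Atoms touch along the body diagonal, so √3·a = 4r, so r = 0.4330 × a = 0.186 nm.

0.186 nm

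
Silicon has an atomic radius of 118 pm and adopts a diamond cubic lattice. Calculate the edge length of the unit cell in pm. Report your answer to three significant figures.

545 pm

In a diamond cubic lattice, nearest neighbors lie along the body diagonal with √3·a = 8r.
a = 8r/√3 = 8 × 118 / 1.7321 = 545 pm.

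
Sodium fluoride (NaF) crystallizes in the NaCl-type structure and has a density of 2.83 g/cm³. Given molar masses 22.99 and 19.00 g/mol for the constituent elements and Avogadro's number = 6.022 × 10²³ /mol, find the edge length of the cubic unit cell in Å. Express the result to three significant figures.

4.62 Å

M(NaF) = 41.99 g/mol; Z = 4 formula units per cell.
a³ = Z·M/(N_A·ρ) = 4 × 41.99 / (6.022 × 10²³ × 2.83) = 9.856 × 10^-23 cm³, so a = 4.619 × 10^-8 cm = 4.62 Å.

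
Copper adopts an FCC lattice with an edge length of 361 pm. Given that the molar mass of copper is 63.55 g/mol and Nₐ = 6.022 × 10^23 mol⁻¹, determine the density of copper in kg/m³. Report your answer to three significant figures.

8970 kg/m³

An FCC unit cell contains Z = 4 atoms.
Cell volume: a³ = (361 pm)³ = (3.610 × 10^-8 cm)³ = 4.705 × 10^-23 cm³.
ρ = Z·M/(N_A·a³) = 4 × 63.55 / (6.022 × 10²³ × 4.705 × 10^-23) = 8.972 g/cm³ = 8970 kg/m³.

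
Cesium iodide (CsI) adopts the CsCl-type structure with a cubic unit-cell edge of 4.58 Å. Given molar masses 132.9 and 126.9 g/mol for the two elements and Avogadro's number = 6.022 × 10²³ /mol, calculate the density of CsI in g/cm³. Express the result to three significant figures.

4.49 g/cm³

The CsCl-type structure contains Z = 1 formula unit per cell; M(CsI) = 132.9 + 126.9 = 259.8 g/mol.
a³ = (4.580 × 10^-8 cm)³ = 9.607 × 10^-23 cm³.
ρ = 1 × 259.8 / (6.022 × 10²³ × 9.607 × 10^-23) = 4.491 g/cm³.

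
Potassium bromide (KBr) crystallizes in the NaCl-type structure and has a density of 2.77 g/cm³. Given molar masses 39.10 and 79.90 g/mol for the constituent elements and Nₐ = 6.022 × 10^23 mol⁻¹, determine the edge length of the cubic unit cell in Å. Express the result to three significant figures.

6.58 Å

M(KBr) = 119.0 g/mol; Z = 4 formula units per cell.
a³ = Z·M/(N_A·ρ) = 4 × 119.0 / (6.022 × 10²³ × 2.77) = 2.854 × 10^-22 cm³, so a = 6.584 × 10^-8 cm = 6.58 Å.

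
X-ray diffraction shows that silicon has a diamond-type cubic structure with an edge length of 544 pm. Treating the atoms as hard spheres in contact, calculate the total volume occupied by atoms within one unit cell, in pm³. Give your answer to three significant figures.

In a diamond cubic lattice nearest neighbors lie along the body diagonal with √3·a = 8r, so r = 0.2165a = 117.8 pm.
V_atoms = Z × (4/3)πr³ = 8 × (4/3)π × (117.8)³ = 5.48 × 10^7 pm³.

5.48 × 10^7 pm³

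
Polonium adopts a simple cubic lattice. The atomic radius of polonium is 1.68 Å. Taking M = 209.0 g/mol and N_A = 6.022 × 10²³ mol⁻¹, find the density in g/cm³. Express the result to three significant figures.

In a simple cubic lattice, atoms touch along the cell edge, so a = 2r, giving a = 3.360 Å = 3.360 × 10^-8 cm.
With Z = 1, ρ = Z·M/(N_A·a³) = 1 × 209.0 / (6.022 × 10²³ × 3.793 × 10^-23) = 9.149 g/cm³.

9.15 g/cm³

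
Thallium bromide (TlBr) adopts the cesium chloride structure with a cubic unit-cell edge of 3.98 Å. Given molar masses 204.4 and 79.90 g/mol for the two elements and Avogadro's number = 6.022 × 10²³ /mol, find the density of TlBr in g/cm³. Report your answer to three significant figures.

7.49 g/cm³

The cesium chloride structure contains Z = 1 formula unit per cell; M(TlBr) = 204.4 + 79.90 = 284.3 g/mol.
a³ = (3.980 × 10^-8 cm)³ = 6.304 × 10^-23 cm³.
ρ = 1 × 284.3 / (6.022 × 10²³ × 6.304 × 10^-23) = 7.488 g/cm³.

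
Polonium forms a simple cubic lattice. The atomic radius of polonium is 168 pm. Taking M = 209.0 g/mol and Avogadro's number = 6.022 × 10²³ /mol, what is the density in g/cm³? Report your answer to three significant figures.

In a simple cubic lattice, atoms touch along the cell edge, so a = 2r, giving a = 336.0 pm = 3.360 × 10^-8 cm.
With Z = 1, ρ = Z·M/(N_A·a³) = 1 × 209.0 / (6.022 × 10²³ × 3.793 × 10^-23) = 9.149 g/cm³.

9.15 g/cm³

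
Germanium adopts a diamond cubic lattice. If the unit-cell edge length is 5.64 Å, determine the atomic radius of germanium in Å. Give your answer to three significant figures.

1.22 Å

In a diamond cubic lattice, nearest neighbors lie along the body diagonal with √3·a = 8r.
r = √3·a/8 = 1.7321 × 5.64 / 8 = 1.22 Å.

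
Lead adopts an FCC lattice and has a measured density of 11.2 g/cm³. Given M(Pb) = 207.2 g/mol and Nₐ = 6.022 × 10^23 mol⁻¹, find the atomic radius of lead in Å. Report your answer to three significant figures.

1.76 Å

For an FCC cell (Z = 4), a³ = Z·M/(N_A·ρ) = 4 × 207.2 / (6.022 × 10²³ × 11.20) = 1.229 × 10^-22 cm³, so a = 4.972 × 10^-8 cm = 4.972 Å.
Atoms touch along the face diagonal, so √2·a = 4r, so r = 0.3536 × a = 1.76 Å.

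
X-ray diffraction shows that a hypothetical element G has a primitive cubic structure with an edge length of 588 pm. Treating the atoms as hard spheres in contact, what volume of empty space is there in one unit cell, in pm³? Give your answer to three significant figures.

In a simple cubic lattice atoms touch along the cell edge, so a = 2r, so r = 0.5000a = 294.0 pm.
V_cell = a³ = 2.033 × 10^8 pm³; V_atoms = 1 × (4/3)πr³ = 1.064 × 10^8 pm³.
Empty space = 2.033 × 10^8 − 1.064 × 10^8 = 9.69 × 10^7 pm³.

9.69 × 10^7 pm³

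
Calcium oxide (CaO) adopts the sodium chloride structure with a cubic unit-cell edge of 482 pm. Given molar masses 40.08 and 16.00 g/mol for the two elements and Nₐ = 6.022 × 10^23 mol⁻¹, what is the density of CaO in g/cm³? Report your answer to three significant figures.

3.33 g/cm³

The sodium chloride structure contains Z = 4 formula units per cell; M(CaO) = 40.08 + 16.00 = 56.08 g/mol.
a³ = (4.820 × 10^-8 cm)³ = 1.120 × 10^-22 cm³.
ρ = 4 × 56.08 / (6.022 × 10²³ × 1.120 × 10^-22) = 3.326 g/cm³.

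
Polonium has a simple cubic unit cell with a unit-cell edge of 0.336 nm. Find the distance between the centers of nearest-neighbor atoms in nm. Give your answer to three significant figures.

In a simple cubic structure, atoms touch along the cell edge, so a = 2r; the nearest-neighbor distance equals 2r = 1.000·a.
d = 1.000 × 0.336 = 0.336 nm.

0.336 nm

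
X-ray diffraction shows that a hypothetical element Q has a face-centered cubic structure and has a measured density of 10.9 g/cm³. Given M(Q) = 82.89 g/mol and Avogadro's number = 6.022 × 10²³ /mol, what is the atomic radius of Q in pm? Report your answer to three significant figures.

For an FCC cell (Z = 4), a³ = Z·M/(N_A·ρ) = 4 × 82.89 / (6.022 × 10²³ × 10.90) = 5.051 × 10^-23 cm³, so a = 3.697 × 10^-8 cm = 369.7 pm.
Atoms touch along the face diagonal, so √2·a = 4r, so r = 0.3536 × a = 131 pm.

131 pm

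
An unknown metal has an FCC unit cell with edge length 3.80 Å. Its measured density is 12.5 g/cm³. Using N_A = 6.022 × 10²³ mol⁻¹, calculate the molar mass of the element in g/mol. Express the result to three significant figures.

An FCC cell has Z = 4 atoms; a = 3.800 × 10^-8 cm.
M = ρ·N_A·a³/Z = 12.5 × 6.022 × 10²³ × 5.487 × 10^-23 / 4 = 103 g/mol.

103 g/mol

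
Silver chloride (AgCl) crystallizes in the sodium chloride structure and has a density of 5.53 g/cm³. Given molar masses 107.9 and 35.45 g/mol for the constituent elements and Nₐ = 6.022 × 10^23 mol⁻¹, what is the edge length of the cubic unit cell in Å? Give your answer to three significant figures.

M(AgCl) = 143.35 g/mol; Z = 4 formula units per cell.
a³ = Z·M/(N_A·ρ) = 4 × 143.35 / (6.022 × 10²³ × 5.53) = 1.722 × 10^-22 cm³, so a = 5.563 × 10^-8 cm = 5.56 Å.

5.56 Å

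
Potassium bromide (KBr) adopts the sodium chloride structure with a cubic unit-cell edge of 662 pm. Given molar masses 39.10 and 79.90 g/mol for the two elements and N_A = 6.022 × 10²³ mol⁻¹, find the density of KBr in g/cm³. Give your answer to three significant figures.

The sodium chloride structure contains Z = 4 formula units per cell; M(KBr) = 39.10 + 79.90 = 119.0 g/mol.
a³ = (6.620 × 10^-8 cm)³ = 2.901 × 10^-22 cm³.
ρ = 4 × 119.0 / (6.022 × 10²³ × 2.901 × 10^-22) = 2.725 g/cm³.

2.72 g/cm³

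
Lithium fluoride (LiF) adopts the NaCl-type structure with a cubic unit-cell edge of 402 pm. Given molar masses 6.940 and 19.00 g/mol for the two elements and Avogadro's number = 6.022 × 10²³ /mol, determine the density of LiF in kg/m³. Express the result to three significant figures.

The NaCl-type structure contains Z = 4 formula units per cell; M(LiF) = 6.940 + 19.00 = 25.94 g/mol.
a³ = (4.020 × 10^-8 cm)³ = 6.496 × 10^-23 cm³.
ρ = 4 × 25.94 / (6.022 × 10²³ × 6.496 × 10^-23) = 2.652 g/cm³ = 2650 kg/m³.

2650 kg/m³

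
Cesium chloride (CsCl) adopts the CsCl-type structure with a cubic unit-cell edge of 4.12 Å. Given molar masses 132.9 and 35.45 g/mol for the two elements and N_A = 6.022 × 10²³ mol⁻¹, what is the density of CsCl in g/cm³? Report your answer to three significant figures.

4.00 g/cm³

The CsCl-type structure contains Z = 1 formula unit per cell; M(CsCl) = 132.9 + 35.45 = 168.35 g/mol.
a³ = (4.120 × 10^-8 cm)³ = 6.993 × 10^-23 cm³.
ρ = 1 × 168.35 / (6.022 × 10²³ × 6.993 × 10^-23) = 3.997 g/cm³.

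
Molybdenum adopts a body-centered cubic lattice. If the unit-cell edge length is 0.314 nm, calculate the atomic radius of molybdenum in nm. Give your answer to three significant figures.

0.136 nm

In a BCC lattice, atoms touch along the body diagonal, so √3·a = 4r.
r = √3·a/4 = 1.7321 × 0.314 / 4 = 0.136 nm.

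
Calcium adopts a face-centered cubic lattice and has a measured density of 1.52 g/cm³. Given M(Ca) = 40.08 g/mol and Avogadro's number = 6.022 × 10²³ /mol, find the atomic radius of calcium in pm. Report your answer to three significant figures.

For an FCC cell (Z = 4), a³ = Z·M/(N_A·ρ) = 4 × 40.08 / (6.022 × 10²³ × 1.520) = 1.751 × 10^-22 cm³, so a = 5.595 × 10^-8 cm = 559.5 pm.
Atoms touch along the face diagonal, so √2·a = 4r, so r = 0.3536 × a = 198 pm.

198 pm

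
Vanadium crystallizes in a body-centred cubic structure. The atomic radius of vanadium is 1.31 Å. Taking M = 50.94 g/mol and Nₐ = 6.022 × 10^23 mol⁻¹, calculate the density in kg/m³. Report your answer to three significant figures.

In a BCC lattice, atoms touch along the body diagonal, so √3·a = 4r, giving a = 3.025 Å = 3.025 × 10^-8 cm.
With Z = 2, ρ = Z·M/(N_A·a³) = 2 × 50.94 / (6.022 × 10²³ × 2.769 × 10^-23) = 6.110 g/cm³ = 6110 kg/m³.

6110 kg/m³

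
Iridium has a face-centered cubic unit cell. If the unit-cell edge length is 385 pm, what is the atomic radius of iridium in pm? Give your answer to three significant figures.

In an FCC lattice, atoms touch along the face diagonal, so √2·a = 4r.
r = √2·a/4 = 1.4142 × 385 / 4 = 136 pm.

136 pm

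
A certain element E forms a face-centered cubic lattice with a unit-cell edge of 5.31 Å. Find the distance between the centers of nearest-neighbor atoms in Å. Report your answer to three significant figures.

3.75 Å

In an FCC structure, atoms touch along the face diagonal, so √2·a = 4r; the nearest-neighbor distance equals 2r = 0.7071·a.
d = 0.7071 × 5.31 = 3.75 Å.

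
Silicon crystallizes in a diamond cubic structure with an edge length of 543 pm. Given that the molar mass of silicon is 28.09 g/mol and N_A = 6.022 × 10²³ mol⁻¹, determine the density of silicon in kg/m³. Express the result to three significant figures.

2330 kg/m³

A diamond cubic unit cell contains Z = 8 atoms.
Cell volume: a³ = (543 pm)³ = (5.430 × 10^-8 cm)³ = 1.601 × 10^-22 cm³.
ρ = Z·M/(N_A·a³) = 8 × 28.09 / (6.022 × 10²³ × 1.601 × 10^-22) = 2.331 g/cm³ = 2330 kg/m³.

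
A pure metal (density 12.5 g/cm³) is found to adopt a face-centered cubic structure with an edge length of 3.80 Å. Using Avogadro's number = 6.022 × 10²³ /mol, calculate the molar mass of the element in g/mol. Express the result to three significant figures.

An FCC cell has Z = 4 atoms; a = 3.800 × 10^-8 cm.
M = ρ·N_A·a³/Z = 12.5 × 6.022 × 10²³ × 5.487 × 10^-23 / 4 = 103 g/mol.

103 g/mol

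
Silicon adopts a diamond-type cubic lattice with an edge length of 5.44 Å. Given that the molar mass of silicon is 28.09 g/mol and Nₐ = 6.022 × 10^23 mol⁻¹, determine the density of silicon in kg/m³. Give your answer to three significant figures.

A diamond cubic unit cell contains Z = 8 atoms.
Cell volume: a³ = (5.44 Å)³ = (5.440 × 10^-8 cm)³ = 1.610 × 10^-22 cm³.
ρ = Z·M/(N_A·a³) = 8 × 28.09 / (6.022 × 10²³ × 1.610 × 10^-22) = 2.318 g/cm³ = 2320 kg/m³.

2320 kg/m³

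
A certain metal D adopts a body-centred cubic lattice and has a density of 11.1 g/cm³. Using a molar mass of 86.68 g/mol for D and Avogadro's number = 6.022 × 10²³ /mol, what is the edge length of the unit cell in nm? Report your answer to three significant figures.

With Z = 2 atoms per BCC cell, a³ = Z·M/(N_A·ρ) = 2 × 86.68 / (6.022 × 10²³ × 11.10 g/cm³) = 2.593 × 10^-23 cm³.
a = (2.593 × 10^-23)^(1/3) = 2.960 × 10^-8 cm = 0.296 nm.

0.296 nm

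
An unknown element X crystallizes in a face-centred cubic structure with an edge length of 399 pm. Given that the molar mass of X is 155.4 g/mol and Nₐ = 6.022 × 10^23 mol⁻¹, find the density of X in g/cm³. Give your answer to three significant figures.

16.2 g/cm³

An FCC unit cell contains Z = 4 atoms.
Cell volume: a³ = (399 pm)³ = (3.990 × 10^-8 cm)³ = 6.352 × 10^-23 cm³.
ρ = Z·M/(N_A·a³) = 4 × 155.4 / (6.022 × 10²³ × 6.352 × 10^-23) = 16.25 g/cm³.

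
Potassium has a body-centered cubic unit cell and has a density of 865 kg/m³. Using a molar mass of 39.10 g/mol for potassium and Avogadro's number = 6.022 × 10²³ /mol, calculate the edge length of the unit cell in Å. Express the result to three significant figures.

5.31 Å

With Z = 2 atoms per BCC cell, a³ = Z·M/(N_A·ρ) = 2 × 39.10 / (6.022 × 10²³ × 0.8650 g/cm³) = 1.501 × 10^-22 cm³.
a = (1.501 × 10^-22)^(1/3) = 5.315 × 10^-8 cm = 5.31 Å.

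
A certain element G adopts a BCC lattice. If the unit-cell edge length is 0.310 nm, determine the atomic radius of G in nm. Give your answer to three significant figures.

In a BCC lattice, atoms touch along the body diagonal, so √3·a = 4r.
r = √3·a/4 = 1.7321 × 0.310 / 4 = 0.134 nm.

0.134 nm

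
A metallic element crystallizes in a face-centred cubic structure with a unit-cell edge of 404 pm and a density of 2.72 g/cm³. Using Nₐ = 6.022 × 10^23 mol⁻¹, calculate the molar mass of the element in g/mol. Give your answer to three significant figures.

An FCC cell has Z = 4 atoms; a = 4.040 × 10^-8 cm.
M = ρ·N_A·a³/Z = 2.72 × 6.022 × 10²³ × 6.594 × 10^-23 / 4 = 27.0 g/mol.

27.0 g/mol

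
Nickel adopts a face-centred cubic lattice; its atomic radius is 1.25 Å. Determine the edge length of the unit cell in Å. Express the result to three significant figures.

3.54 Å

In an FCC lattice, atoms touch along the face diagonal, so √2·a = 4r.
a = 4r/√2 = 4 × 1.25 / 1.4142 = 3.54 Å.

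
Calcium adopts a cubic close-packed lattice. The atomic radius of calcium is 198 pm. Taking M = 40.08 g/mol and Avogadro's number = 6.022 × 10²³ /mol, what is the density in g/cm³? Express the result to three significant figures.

1.52 g/cm³

In an FCC lattice, atoms touch along the face diagonal, so √2·a = 4r, giving a = 560.0 pm = 5.600 × 10^-8 cm.
With Z = 4, ρ = Z·M/(N_A·a³) = 4 × 40.08 / (6.022 × 10²³ × 1.756 × 10^-22) = 1.516 g/cm³.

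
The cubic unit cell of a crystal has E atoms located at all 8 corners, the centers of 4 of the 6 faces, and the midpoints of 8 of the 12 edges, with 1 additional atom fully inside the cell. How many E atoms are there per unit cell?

6

Corner atoms are shared by 8 cells (1/8 each), face atoms by 2 (1/2 each), edge atoms by 4 (1/4 each), interior atoms are unshared.
Net atoms = 8 × 1/8 + 4 × 1/2 + 8 × 1/4 + 1 = 1 + 2 + 2 + 1 = 6.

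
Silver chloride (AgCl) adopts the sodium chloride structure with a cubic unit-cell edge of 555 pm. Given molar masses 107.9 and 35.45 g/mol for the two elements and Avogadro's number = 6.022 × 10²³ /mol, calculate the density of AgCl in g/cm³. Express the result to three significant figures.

The sodium chloride structure contains Z = 4 formula units per cell; M(AgCl) = 107.9 + 35.45 = 143.35 g/mol.
a³ = (5.550 × 10^-8 cm)³ = 1.710 × 10^-22 cm³.
ρ = 4 × 143.35 / (6.022 × 10²³ × 1.710 × 10^-22) = 5.570 g/cm³.

5.57 g/cm³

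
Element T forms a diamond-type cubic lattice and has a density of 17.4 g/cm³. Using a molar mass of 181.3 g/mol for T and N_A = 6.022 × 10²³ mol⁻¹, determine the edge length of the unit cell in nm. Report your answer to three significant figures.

With Z = 8 atoms per diamond cubic cell, a³ = Z·M/(N_A·ρ) = 8 × 181.3 / (6.022 × 10²³ × 17.40 g/cm³) = 1.384 × 10^-22 cm³.
a = (1.384 × 10^-22)^(1/3) = 5.173 × 10^-8 cm = 0.517 nm.

0.517 nm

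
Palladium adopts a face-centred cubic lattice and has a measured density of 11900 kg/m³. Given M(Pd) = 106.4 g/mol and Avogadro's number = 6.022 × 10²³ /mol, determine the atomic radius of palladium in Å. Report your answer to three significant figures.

For an FCC cell (Z = 4), a³ = Z·M/(N_A·ρ) = 4 × 106.4 / (6.022 × 10²³ × 11.90) = 5.939 × 10^-23 cm³, so a = 3.902 × 10^-8 cm = 3.902 Å.
Atoms touch along the face diagonal, so √2·a = 4r, so r = 0.3536 × a = 1.38 Å.

1.38 Å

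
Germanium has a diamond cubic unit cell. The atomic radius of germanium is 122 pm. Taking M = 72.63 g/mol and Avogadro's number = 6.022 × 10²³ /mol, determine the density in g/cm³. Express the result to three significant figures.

5.39 g/cm³

In a diamond cubic lattice, nearest neighbors lie along the body diagonal with √3·a = 8r, giving a = 563.5 pm = 5.635 × 10^-8 cm.
With Z = 8, ρ = Z·M/(N_A·a³) = 8 × 72.63 / (6.022 × 10²³ × 1.789 × 10^-22) = 5.393 g/cm³.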